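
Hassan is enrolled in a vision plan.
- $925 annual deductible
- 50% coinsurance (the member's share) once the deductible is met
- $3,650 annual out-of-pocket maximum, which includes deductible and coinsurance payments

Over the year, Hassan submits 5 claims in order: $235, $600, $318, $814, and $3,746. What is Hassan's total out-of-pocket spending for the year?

$3,319

Claim 1 — $235: fully absorbed by the deductible. Member pays $235; OOP now $235.
Claim 2 — $600: fully absorbed by the deductible. Cost to member: $600. OOP to date $835.
Claim 3 — $318: deductible takes $90, $228 remains; coinsurance $228 × 50% = $114. Cost to member: $204. OOP to date $1,039.
Claim 4 — $814: 50% coinsurance on $814 = $407. Member owes $407 (running OOP $1,446).
Claim 5 — $3,746: deductible met; 50% of $3,746 = $1,873. Member owes $1,873 (running OOP $3,319).
Total paid by the member: $235 + $600 + $204 + $407 + $1,873 = $3,319.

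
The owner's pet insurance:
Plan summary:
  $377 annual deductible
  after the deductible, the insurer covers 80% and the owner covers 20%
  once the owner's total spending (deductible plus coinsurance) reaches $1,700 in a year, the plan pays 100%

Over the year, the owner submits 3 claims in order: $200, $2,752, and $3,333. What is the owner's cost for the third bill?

Bill 1, $200: fully absorbed by the deductible. Owner pays $200; OOP now $200.
Bill 2, $2,752: $177 finishes the deductible; $2,575 goes to coinsurance; coinsurance $2,575 × 20% = $515. Owner owes $692 (running OOP $892).
Bill 3, $3,333: 20% coinsurance on $3,333 = $666.60. Owner pays $666.60; OOP now $1,558.60.

$666.60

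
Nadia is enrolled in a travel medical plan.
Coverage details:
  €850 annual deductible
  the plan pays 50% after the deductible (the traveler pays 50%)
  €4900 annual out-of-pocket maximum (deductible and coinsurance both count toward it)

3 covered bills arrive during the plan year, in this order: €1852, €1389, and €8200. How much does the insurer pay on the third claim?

€5345.50

Claim 1 (€1852): deductible takes €850, €1002 remains; traveler's 50% is €501. Cost to traveler: €1351. OOP to date €1351. Plan pays €1852 − €1351 = €501.
Claim 2 (€1389): 50% coinsurance on €1389 = €694.50. Traveler pays €694.50; OOP now €2045.50. Insurer: €1389 − €694.50 = €694.50.
Claim 3 (€8200): deductible met; 50% of €8200 = €4100. OOP would hit €6145.50 > €4900, so the cap limits the traveler to €4900 − €2045.50 = €2854.50. Plan pays €8200 − €2854.50 = €5345.50.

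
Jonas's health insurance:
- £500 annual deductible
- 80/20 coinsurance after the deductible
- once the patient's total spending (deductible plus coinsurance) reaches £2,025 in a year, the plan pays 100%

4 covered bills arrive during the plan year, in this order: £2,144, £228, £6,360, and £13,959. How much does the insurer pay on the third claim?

£5,209.40

Claim 1 (£2,144): £500 to deductible, leaving £1,644; coinsurance £1,644 × 20% = £328.80. Cost to patient: £828.80. OOP to date £828.80. Insurer: £2,144 − £828.80 = £1,315.20.
Claim 2 (£228): deductible already satisfied, so patient's share is 20% × £228 = £45.60. Patient pays £45.60; OOP now £874.40. Plan pays £228 − £45.60 = £182.40.
Claim 3 (£6,360): 20% coinsurance on £6,360 = £1,272. OOP would hit £2,146.40 > £2,025, so the cap limits the patient to £2,025 − £874.40 = £1,150.60. Plan pays £6,360 − £1,150.60 = £5,209.40.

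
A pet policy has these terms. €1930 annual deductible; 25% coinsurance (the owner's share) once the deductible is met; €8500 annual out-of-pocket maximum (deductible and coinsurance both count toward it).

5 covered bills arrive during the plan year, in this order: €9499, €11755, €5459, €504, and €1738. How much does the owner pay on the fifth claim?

€248.25

#1 (€9499): €1930 finishes the deductible; €7569 goes to coinsurance; owner's 25% is €1892.25. Cost to owner: €3822.25. OOP to date €3822.25.
#2 (€11755): deductible already satisfied, so owner's share is 25% × €11755 = €2938.75. Owner pays €2938.75; OOP now €6761.
#3 (€5459): deductible already satisfied, so owner's share is 25% × €5459 = €1364.75. Cost to owner: €1364.75. OOP to date €8125.75.
#4 (€504): 25% coinsurance on €504 = €126. Cost to owner: €126. OOP to date €8251.75.
#5 (€1738): 25% coinsurance on €1738 = €434.50. Adding that to €8251.75 gives €8686.25, past the €8500 cap; owner pays only €8500 − €8251.75 = €248.25.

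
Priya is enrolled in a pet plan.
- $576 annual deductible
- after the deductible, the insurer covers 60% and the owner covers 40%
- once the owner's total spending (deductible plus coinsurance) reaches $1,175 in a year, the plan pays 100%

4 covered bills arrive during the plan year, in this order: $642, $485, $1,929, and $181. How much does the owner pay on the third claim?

Claim 1 ($642): $576 to deductible, leaving $66; coinsurance $66 × 40% = $26.40. Owner owes $602.40 (running OOP $602.40).
Claim 2 ($485): deductible met; 40% of $485 = $194. Cost to owner: $194. OOP to date $796.40.
Claim 3 ($1,929): 40% coinsurance on $1,929 = $771.60. Adding that to $796.40 gives $1,568, past the $1,175 cap; owner pays only $1,175 − $796.40 = $378.60.

$378.60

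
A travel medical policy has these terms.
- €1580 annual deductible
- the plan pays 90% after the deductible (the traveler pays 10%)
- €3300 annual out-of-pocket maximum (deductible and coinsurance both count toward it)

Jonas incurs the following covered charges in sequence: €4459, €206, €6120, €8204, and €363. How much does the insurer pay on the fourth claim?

Bill 1, €4459: €1580 finishes the deductible; €2879 goes to coinsurance; coinsurance €2879 × 10% = €287.90. Traveler pays €1867.90; OOP now €1867.90. Plan pays €4459 − €1867.90 = €2591.10.
Bill 2, €206: 10% coinsurance on €206 = €20.60. Traveler pays €20.60; OOP now €1888.50. Plan pays €206 − €20.60 = €185.40.
Bill 3, €6120: deductible already satisfied, so traveler's share is 10% × €6120 = €612. Cost to traveler: €612. OOP to date €2500.50. Plan pays €6120 − €612 = €5508.
Bill 4, €8204: 10% coinsurance on €8204 = €820.40. Adding that to €2500.50 gives €3320.90, past the €3300 cap; traveler pays only €3300 − €2500.50 = €799.50. Plan pays €8204 − €799.50 = €7404.50.

€7404.50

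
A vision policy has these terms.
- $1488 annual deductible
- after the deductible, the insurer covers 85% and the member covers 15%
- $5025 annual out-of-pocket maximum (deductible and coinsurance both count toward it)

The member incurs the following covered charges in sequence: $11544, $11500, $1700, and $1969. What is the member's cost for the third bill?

Bill 1, $11544: $1488 to deductible, leaving $10056; member's 15% is $1508.40. Member owes $2996.40 (running OOP $2996.40).
Bill 2, $11500: deductible already satisfied, so member's share is 15% × $11500 = $1725. Member owes $1725 (running OOP $4721.40).
Bill 3, $1700: 15% coinsurance on $1700 = $255. Member pays $255; OOP now $4976.40.

$255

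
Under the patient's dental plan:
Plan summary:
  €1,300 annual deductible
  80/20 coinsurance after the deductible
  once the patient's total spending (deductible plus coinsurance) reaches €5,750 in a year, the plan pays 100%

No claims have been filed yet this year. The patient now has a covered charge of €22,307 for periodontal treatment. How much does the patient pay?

The full €1,300 deductible is still open; €1,300 of this bill applies to it.
That leaves €22,307 − €1,300 = €21,007 for coinsurance.
20% of €21,007 = €4,201.40 falls to the patient.
Patient responsibility before any cap: €1,300 + €4,201.40 = €5,501.40.
Cumulative spending €0 + €5,501.40 = €5,501.40 stays under the €5,750 maximum.

€5,501.40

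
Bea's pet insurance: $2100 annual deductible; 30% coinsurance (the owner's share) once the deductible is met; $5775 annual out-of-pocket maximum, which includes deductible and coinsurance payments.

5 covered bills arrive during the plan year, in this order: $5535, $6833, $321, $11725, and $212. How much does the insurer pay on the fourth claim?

Claim 1 ($5535): $2100 finishes the deductible; $3435 goes to coinsurance; owner's 30% is $1030.50. Owner pays $3130.50; OOP now $3130.50. Plan pays $5535 − $3130.50 = $2404.50.
Claim 2 ($6833): 30% coinsurance on $6833 = $2049.90. Owner owes $2049.90 (running OOP $5180.40). Plan pays $6833 − $2049.90 = $4783.10.
Claim 3 ($321): deductible met; 30% of $321 = $96.30. Owner pays $96.30; OOP now $5276.70. Plan pays $321 − $96.30 = $224.70.
Claim 4 ($11725): deductible met; 30% of $11725 = $3517.50. OOP would hit $8794.20 > $5775, so the cap limits the owner to $5775 − $5276.70 = $498.30. Insurer: $11725 − $498.30 = $11226.70.

$11226.70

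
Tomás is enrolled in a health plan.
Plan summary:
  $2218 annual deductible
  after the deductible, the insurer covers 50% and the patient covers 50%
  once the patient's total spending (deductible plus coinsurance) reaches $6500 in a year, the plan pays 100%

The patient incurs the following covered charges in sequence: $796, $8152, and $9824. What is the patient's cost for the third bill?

$917

Claim 1 ($796): fully absorbed by the deductible. Patient pays $796; OOP now $796.
Claim 2 ($8152): $1422 to deductible, leaving $6730; patient's 50% is $3365. Patient pays $4787; OOP now $5583.
Claim 3 ($9824): deductible met; 50% of $9824 = $4912. That would push OOP to $10495, over the $6500 cap, so patient pays $6500 − $5583 = $917.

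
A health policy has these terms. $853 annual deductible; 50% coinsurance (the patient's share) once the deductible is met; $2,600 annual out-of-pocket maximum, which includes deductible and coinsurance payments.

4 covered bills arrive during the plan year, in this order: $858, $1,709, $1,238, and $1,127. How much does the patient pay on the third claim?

Claim 1 — $858: deductible takes $853, $5 remains; coinsurance $5 × 50% = $2.50. Cost to patient: $855.50. OOP to date $855.50.
Claim 2 — $1,709: deductible met; 50% of $1,709 = $854.50. Patient owes $854.50 (running OOP $1,710).
Claim 3 — $1,238: 50% coinsurance on $1,238 = $619. Patient pays $619; OOP now $2,329.

$619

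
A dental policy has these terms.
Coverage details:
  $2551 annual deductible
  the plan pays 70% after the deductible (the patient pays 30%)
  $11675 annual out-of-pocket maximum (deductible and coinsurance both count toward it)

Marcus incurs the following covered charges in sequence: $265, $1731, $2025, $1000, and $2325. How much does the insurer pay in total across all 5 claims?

Claim 1 — $265: entire amount goes to the deductible. Patient pays $265; OOP now $265. Insurer: $265 − $265 = $0.
Claim 2 — $1731: fully absorbed by the deductible. Patient owes $1731 (running OOP $1996). Insurer: $1731 − $1731 = $0.
Claim 3 — $2025: deductible takes $555, $1470 remains; 30% of $1470 = $441. Patient pays $996; OOP now $2992. Insurer: $2025 − $996 = $1029.
Claim 4 — $1000: deductible already satisfied, so patient's share is 30% × $1000 = $300. Cost to patient: $300. OOP to date $3292. Plan pays $1000 − $300 = $700.
Claim 5 — $2325: deductible met; 30% of $2325 = $697.50. Cost to patient: $697.50. OOP to date $3989.50. Insurer: $2325 − $697.50 = $1627.50.
Insurer total = bills − patient's total = $7346 − $3989.50 = $3356.50.

$3356.50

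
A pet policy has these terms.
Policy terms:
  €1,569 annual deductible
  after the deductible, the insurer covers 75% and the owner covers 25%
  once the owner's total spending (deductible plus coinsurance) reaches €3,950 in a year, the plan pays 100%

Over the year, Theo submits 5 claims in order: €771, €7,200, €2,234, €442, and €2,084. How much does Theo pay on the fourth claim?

€110.50

Bill 1, €771: all of it applies to the deductible. Owner pays €771; OOP now €771.
Bill 2, €7,200: €798 to deductible, leaving €6,402; 25% of €6,402 = €1,600.50. Cost to owner: €2,398.50. OOP to date €3,169.50.
Bill 3, €2,234: deductible met; 25% of €2,234 = €558.50. Owner owes €558.50 (running OOP €3,728).
Bill 4, €442: deductible already satisfied, so owner's share is 25% × €442 = €110.50. Owner owes €110.50 (running OOP €3,838.50).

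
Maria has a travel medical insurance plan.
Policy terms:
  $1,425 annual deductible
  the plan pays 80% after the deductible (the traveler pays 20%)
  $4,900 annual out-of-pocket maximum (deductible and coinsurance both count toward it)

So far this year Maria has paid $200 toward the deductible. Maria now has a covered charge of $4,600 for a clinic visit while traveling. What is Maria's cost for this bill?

$1,900

Deductible still to meet: $1,425 − $200 = $1,225.
The remaining $3,375 (= $4,600 − $1,225) moves to coinsurance.
Coinsurance: $3,375 × 20% = $675.
Traveler responsibility before any cap: $1,225 + $675 = $1,900.
Cumulative spending $200 + $1,900 = $2,100 stays under the $4,900 maximum.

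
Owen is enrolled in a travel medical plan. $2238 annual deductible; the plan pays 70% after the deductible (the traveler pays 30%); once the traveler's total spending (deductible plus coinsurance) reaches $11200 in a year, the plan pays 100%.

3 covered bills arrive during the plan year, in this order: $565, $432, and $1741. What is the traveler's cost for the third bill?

Claim 1 ($565): entire amount goes to the deductible. Cost to traveler: $565. OOP to date $565.
Claim 2 ($432): all of it applies to the deductible. Traveler owes $432 (running OOP $997).
Claim 3 ($1741): deductible takes $1241, $500 remains; coinsurance $500 × 30% = $150. Traveler pays $1391; OOP now $2388.

$1391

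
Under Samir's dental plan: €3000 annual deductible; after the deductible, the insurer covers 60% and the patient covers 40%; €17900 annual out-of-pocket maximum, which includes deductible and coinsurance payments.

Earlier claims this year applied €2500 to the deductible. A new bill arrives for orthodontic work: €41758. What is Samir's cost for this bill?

€15400

Deductible still to meet: €3000 − €2500 = €500.
That leaves €41758 − €500 = €41258 for coinsurance.
40% of €41258 = €16503.20 falls to the patient.
So the patient owes €500 + €16503.20 = €17003.20 before any cap.
Year-to-date out-of-pocket would reach €2500 + €17003.20 = €19503.20, above the €17900 maximum, so the patient pays only €17900 − €2500 = €15400.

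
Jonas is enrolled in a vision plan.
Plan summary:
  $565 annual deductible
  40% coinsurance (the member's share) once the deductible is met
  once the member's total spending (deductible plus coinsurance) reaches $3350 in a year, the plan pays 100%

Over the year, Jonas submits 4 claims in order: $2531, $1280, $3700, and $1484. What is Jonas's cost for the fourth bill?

$6.60

Claim 1 ($2531): $565 to deductible, leaving $1966; coinsurance $1966 × 40% = $786.40. Member pays $1351.40; OOP now $1351.40.
Claim 2 ($1280): deductible already satisfied, so member's share is 40% × $1280 = $512. Member pays $512; OOP now $1863.40.
Claim 3 ($3700): deductible met; 40% of $3700 = $1480. Cost to member: $1480. OOP to date $3343.40.
Claim 4 ($1484): deductible already satisfied, so member's share is 40% × $1484 = $593.60. That would push OOP to $3937, over the $3350 cap, so member pays $3350 − $3343.40 = $6.60.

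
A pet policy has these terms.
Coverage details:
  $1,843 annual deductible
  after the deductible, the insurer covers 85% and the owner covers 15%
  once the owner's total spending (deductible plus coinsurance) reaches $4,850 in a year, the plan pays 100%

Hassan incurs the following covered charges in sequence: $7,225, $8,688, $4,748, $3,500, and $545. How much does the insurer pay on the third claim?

#1 ($7,225): deductible takes $1,843, $5,382 remains; 15% of $5,382 = $807.30. Cost to owner: $2,650.30. OOP to date $2,650.30. Plan pays $7,225 − $2,650.30 = $4,574.70.
#2 ($8,688): deductible met; 15% of $8,688 = $1,303.20. Owner owes $1,303.20 (running OOP $3,953.50). Plan pays $8,688 − $1,303.20 = $7,384.80.
#3 ($4,748): 15% coinsurance on $4,748 = $712.20. Owner owes $712.20 (running OOP $4,665.70). Plan pays $4,748 − $712.20 = $4,035.80.

$4,035.80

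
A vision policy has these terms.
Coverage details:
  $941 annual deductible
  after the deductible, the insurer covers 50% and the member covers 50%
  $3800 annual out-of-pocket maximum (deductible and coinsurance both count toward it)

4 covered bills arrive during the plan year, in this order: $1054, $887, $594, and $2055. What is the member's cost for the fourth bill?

Claim 1 — $1054: $941 finishes the deductible; $113 goes to coinsurance; member's 50% is $56.50. Member owes $997.50 (running OOP $997.50).
Claim 2 — $887: 50% coinsurance on $887 = $443.50. Member pays $443.50; OOP now $1441.
Claim 3 — $594: deductible met; 50% of $594 = $297. Member pays $297; OOP now $1738.
Claim 4 — $2055: deductible already satisfied, so member's share is 50% × $2055 = $1027.50. Member owes $1027.50 (running OOP $2765.50).

$1027.50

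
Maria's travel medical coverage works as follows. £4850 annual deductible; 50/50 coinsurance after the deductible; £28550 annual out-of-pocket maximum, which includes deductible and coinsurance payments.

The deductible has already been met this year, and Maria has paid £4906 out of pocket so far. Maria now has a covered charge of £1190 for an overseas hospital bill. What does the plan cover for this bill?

With the deductible met, the entire £1190 is subject to coinsurance.
Traveler's 50% share of £1190 is £595.
Cumulative spending £4906 + £595 = £5501 stays under the £28550 maximum.
The insurer covers the remainder: £1190 − £595 = £595.

£595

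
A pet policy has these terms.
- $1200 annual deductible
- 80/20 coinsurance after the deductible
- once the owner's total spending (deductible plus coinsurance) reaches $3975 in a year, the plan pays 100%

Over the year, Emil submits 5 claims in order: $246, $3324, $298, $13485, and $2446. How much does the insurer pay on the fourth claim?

Bill 1, $246: fully absorbed by the deductible. Cost to owner: $246. OOP to date $246. Plan pays $246 − $246 = $0.
Bill 2, $3324: $954 to deductible, leaving $2370; owner's 20% is $474. Owner owes $1428 (running OOP $1674). Insurer: $3324 − $1428 = $1896.
Bill 3, $298: deductible met; 20% of $298 = $59.60. Owner owes $59.60 (running OOP $1733.60). Plan pays $298 − $59.60 = $238.40.
Bill 4, $13485: deductible already satisfied, so owner's share is 20% × $13485 = $2697. OOP would hit $4430.60 > $3975, so the cap limits the owner to $3975 − $1733.60 = $2241.40. Plan pays $13485 − $2241.40 = $11243.60.

$11243.60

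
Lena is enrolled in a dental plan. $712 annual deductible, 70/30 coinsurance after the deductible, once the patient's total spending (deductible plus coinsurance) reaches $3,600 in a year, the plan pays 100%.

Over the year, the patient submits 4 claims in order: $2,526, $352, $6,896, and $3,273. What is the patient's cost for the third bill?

Claim 1 — $2,526: $712 to deductible, leaving $1,814; coinsurance $1,814 × 30% = $544.20. Patient owes $1,256.20 (running OOP $1,256.20).
Claim 2 — $352: deductible already satisfied, so patient's share is 30% × $352 = $105.60. Patient pays $105.60; OOP now $1,361.80.
Claim 3 — $6,896: deductible already satisfied, so patient's share is 30% × $6,896 = $2,068.80. Patient pays $2,068.80; OOP now $3,430.60.

$2,068.80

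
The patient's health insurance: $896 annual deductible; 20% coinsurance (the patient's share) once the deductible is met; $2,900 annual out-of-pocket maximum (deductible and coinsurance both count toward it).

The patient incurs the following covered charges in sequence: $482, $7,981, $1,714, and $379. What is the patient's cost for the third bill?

#1 ($482): entire amount goes to the deductible. Patient pays $482; OOP now $482.
#2 ($7,981): $414 finishes the deductible; $7,567 goes to coinsurance; patient's 20% is $1,513.40. Patient owes $1,927.40 (running OOP $2,409.40).
#3 ($1,714): deductible met; 20% of $1,714 = $342.80. Patient pays $342.80; OOP now $2,752.20.

$342.80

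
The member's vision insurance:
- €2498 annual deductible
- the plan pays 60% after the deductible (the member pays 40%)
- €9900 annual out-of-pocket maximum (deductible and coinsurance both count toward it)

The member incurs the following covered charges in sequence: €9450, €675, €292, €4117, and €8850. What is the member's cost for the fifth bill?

€2587.60

Claim 1 — €9450: €2498 finishes the deductible; €6952 goes to coinsurance; 40% of €6952 = €2780.80. Member pays €5278.80; OOP now €5278.80.
Claim 2 — €675: deductible met; 40% of €675 = €270. Member pays €270; OOP now €5548.80.
Claim 3 — €292: 40% coinsurance on €292 = €116.80. Member pays €116.80; OOP now €5665.60.
Claim 4 — €4117: 40% coinsurance on €4117 = €1646.80. Member pays €1646.80; OOP now €7312.40.
Claim 5 — €8850: 40% coinsurance on €8850 = €3540. That would push OOP to €10852.40, over the €9900 cap, so member pays €9900 − €7312.40 = €2587.60.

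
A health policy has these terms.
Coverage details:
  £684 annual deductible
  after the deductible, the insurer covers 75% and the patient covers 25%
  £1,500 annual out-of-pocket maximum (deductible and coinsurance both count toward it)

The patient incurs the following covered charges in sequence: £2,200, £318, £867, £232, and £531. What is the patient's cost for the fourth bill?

£58

Claim 1 (£2,200): deductible takes £684, £1,516 remains; 25% of £1,516 = £379. Patient pays £1,063; OOP now £1,063.
Claim 2 (£318): 25% coinsurance on £318 = £79.50. Patient pays £79.50; OOP now £1,142.50.
Claim 3 (£867): 25% coinsurance on £867 = £216.75. Patient owes £216.75 (running OOP £1,359.25).
Claim 4 (£232): deductible met; 25% of £232 = £58. Patient owes £58 (running OOP £1,417.25).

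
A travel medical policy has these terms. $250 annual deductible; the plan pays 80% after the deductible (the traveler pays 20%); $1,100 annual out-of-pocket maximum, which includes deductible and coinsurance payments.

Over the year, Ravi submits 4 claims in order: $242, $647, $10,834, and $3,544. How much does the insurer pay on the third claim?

#1 ($242): fully absorbed by the deductible. Traveler owes $242 (running OOP $242). Plan pays $242 − $242 = $0.
#2 ($647): deductible takes $8, $639 remains; 20% of $639 = $127.80. Traveler pays $135.80; OOP now $377.80. Plan pays $647 − $135.80 = $511.20.
#3 ($10,834): deductible already satisfied, so traveler's share is 20% × $10,834 = $2,166.80. Adding that to $377.80 gives $2,544.60, past the $1,100 cap; traveler pays only $1,100 − $377.80 = $722.20. Insurer: $10,834 − $722.20 = $10,111.80.

$10,111.80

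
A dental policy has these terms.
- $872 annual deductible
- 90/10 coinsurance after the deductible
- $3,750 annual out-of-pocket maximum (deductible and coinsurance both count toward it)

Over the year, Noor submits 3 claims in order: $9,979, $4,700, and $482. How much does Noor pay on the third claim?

$48.20

#1 ($9,979): $872 finishes the deductible; $9,107 goes to coinsurance; 10% of $9,107 = $910.70. Patient pays $1,782.70; OOP now $1,782.70.
#2 ($4,700): deductible already satisfied, so patient's share is 10% × $4,700 = $470. Patient owes $470 (running OOP $2,252.70).
#3 ($482): deductible met; 10% of $482 = $48.20. Patient owes $48.20 (running OOP $2,300.90).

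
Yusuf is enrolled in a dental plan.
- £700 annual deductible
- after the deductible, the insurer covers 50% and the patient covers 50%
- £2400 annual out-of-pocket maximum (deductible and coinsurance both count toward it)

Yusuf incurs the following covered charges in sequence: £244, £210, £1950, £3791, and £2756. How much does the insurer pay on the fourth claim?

Claim 1 — £244: all of it applies to the deductible. Cost to patient: £244. OOP to date £244. Plan pays £244 − £244 = £0.
Claim 2 — £210: fully absorbed by the deductible. Cost to patient: £210. OOP to date £454. Insurer: £210 − £210 = £0.
Claim 3 — £1950: £246 to deductible, leaving £1704; 50% of £1704 = £852. Cost to patient: £1098. OOP to date £1552. Insurer: £1950 − £1098 = £852.
Claim 4 — £3791: 50% coinsurance on £3791 = £1895.50. Adding that to £1552 gives £3447.50, past the £2400 cap; patient pays only £2400 − £1552 = £848. Insurer: £3791 − £848 = £2943.

£2943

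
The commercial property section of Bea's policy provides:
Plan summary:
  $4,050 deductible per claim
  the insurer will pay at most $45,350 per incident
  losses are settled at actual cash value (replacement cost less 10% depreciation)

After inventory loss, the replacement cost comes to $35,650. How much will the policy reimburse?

$28,035

At 10% depreciation, ACV = $35,650 − $3,565 = $32,085.
After the deductible, $32,085 − $4,050 = $28,035 remains.
$28,035 is within the $45,350 limit, so the insurer pays $28,035.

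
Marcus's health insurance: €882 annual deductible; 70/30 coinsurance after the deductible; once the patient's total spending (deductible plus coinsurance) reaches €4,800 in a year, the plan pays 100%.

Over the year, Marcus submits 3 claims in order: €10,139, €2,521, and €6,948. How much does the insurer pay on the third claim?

€6,563.40

Bill 1, €10,139: deductible takes €882, €9,257 remains; 30% of €9,257 = €2,777.10. Patient owes €3,659.10 (running OOP €3,659.10). Insurer: €10,139 − €3,659.10 = €6,479.90.
Bill 2, €2,521: deductible already satisfied, so patient's share is 30% × €2,521 = €756.30. Patient owes €756.30 (running OOP €4,415.40). Plan pays €2,521 − €756.30 = €1,764.70.
Bill 3, €6,948: deductible already satisfied, so patient's share is 30% × €6,948 = €2,084.40. OOP would hit €6,499.80 > €4,800, so the cap limits the patient to €4,800 − €4,415.40 = €384.60. Plan pays €6,948 − €384.60 = €6,563.40.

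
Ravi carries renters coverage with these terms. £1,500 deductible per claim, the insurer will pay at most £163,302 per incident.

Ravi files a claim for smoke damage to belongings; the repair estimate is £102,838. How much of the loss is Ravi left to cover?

Subtract the deductible: £102,838 − £1,500 = £101,338.
That's under the £163,302 cap, so the insurer reimburses the full £101,338.
The tenant bears the rest of the original loss: £102,838 − £101,338 = £1,500.

£1,500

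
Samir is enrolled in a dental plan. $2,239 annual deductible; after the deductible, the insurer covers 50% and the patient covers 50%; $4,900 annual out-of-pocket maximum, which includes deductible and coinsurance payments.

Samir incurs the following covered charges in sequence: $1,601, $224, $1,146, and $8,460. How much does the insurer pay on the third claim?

Claim 1 — $1,601: all of it applies to the deductible. Cost to patient: $1,601. OOP to date $1,601. Plan pays $1,601 − $1,601 = $0.
Claim 2 — $224: fully absorbed by the deductible. Patient pays $224; OOP now $1,825. Plan pays $224 − $224 = $0.
Claim 3 — $1,146: $414 finishes the deductible; $732 goes to coinsurance; patient's 50% is $366. Patient owes $780 (running OOP $2,605). Insurer: $1,146 − $780 = $366.

$366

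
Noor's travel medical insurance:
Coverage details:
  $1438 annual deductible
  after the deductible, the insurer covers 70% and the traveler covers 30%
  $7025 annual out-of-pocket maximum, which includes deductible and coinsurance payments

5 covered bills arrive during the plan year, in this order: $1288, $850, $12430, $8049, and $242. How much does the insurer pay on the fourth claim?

$6401

Claim 1 ($1288): entire amount goes to the deductible. Traveler owes $1288 (running OOP $1288). Insurer: $1288 − $1288 = $0.
Claim 2 ($850): $150 finishes the deductible; $700 goes to coinsurance; 30% of $700 = $210. Traveler owes $360 (running OOP $1648). Insurer: $850 − $360 = $490.
Claim 3 ($12430): deductible already satisfied, so traveler's share is 30% × $12430 = $3729. Traveler owes $3729 (running OOP $5377). Insurer: $12430 − $3729 = $8701.
Claim 4 ($8049): 30% coinsurance on $8049 = $2414.70. Adding that to $5377 gives $7791.70, past the $7025 cap; traveler pays only $7025 − $5377 = $1648. Plan pays $8049 − $1648 = $6401.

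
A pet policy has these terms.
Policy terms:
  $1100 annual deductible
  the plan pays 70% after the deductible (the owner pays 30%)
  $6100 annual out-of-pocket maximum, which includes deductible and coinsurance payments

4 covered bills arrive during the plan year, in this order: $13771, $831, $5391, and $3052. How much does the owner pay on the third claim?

$949.40

Bill 1, $13771: $1100 to deductible, leaving $12671; 30% of $12671 = $3801.30. Owner owes $4901.30 (running OOP $4901.30).
Bill 2, $831: deductible met; 30% of $831 = $249.30. Cost to owner: $249.30. OOP to date $5150.60.
Bill 3, $5391: deductible met; 30% of $5391 = $1617.30. Adding that to $5150.60 gives $6767.90, past the $6100 cap; owner pays only $6100 − $5150.60 = $949.40.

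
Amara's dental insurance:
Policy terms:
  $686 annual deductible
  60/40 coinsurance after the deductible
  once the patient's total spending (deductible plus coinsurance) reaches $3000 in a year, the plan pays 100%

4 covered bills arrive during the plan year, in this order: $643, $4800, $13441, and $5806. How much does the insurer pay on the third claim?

Claim 1 ($643): fully absorbed by the deductible. Cost to patient: $643. OOP to date $643. Insurer: $643 − $643 = $0.
Claim 2 ($4800): deductible takes $43, $4757 remains; coinsurance $4757 × 40% = $1902.80. Patient pays $1945.80; OOP now $2588.80. Insurer: $4800 − $1945.80 = $2854.20.
Claim 3 ($13441): deductible already satisfied, so patient's share is 40% × $13441 = $5376.40. OOP would hit $7965.20 > $3000, so the cap limits the patient to $3000 − $2588.80 = $411.20. Insurer: $13441 − $411.20 = $13029.80.

$13029.80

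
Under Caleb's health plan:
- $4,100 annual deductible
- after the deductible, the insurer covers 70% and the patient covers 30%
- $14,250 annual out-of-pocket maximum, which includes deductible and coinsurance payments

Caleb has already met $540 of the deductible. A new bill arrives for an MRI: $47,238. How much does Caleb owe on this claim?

Remaining deductible: $4,100 − $540 = $3,560.
After the $3,560 deductible portion, $47,238 − $3,560 = $43,678 is subject to coinsurance.
Patient's 30% share of $43,678 is $13,103.40.
So the patient owes $3,560 + $13,103.40 = $16,663.40 before any cap.
That would bring total out-of-pocket to $17,203.40, past the $14,250 cap. The patient is capped at $14,250 − $540 = $13,710 on this claim.

$13,710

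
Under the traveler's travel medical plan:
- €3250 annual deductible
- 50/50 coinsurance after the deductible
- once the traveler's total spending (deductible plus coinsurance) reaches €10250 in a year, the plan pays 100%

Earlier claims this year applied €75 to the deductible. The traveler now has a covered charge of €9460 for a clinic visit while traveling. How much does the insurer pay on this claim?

Remaining deductible: €3250 − €75 = €3175.
That leaves €9460 − €3175 = €6285 for coinsurance.
50% of €6285 = €3142.50 falls to the traveler.
So the traveler owes €3175 + €3142.50 = €6317.50 before any cap.
Year-to-date out-of-pocket becomes €75 + €6317.50 = €6392.50, still under the €10250 maximum, so no cap applies.
The plan picks up €9460 − €6317.50 = €3142.50.

€3142.50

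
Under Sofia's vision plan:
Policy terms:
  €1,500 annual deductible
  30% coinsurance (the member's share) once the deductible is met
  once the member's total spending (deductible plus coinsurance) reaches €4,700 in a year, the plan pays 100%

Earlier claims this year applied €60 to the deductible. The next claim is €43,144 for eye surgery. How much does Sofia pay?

€60 of the €1,500 deductible is already met, leaving €1,440.
The remaining €41,704 (= €43,144 − €1,440) moves to coinsurance.
30% of €41,704 = €12,511.20 falls to the member.
Member responsibility before any cap: €1,440 + €12,511.20 = €13,951.20.
That would bring total out-of-pocket to €14,011.20, past the €4,700 cap. The member is capped at €4,700 − €60 = €4,640 on this claim.

€4,640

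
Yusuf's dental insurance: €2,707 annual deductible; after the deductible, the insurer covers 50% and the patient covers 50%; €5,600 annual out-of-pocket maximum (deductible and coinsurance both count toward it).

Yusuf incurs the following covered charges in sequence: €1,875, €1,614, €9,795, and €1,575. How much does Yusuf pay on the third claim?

€2,502

Bill 1, €1,875: fully absorbed by the deductible. Cost to patient: €1,875. OOP to date €1,875.
Bill 2, €1,614: €832 to deductible, leaving €782; patient's 50% is €391. Patient owes €1,223 (running OOP €3,098).
Bill 3, €9,795: deductible met; 50% of €9,795 = €4,897.50. That would push OOP to €7,995.50, over the €5,600 cap, so patient pays €5,600 − €3,098 = €2,502.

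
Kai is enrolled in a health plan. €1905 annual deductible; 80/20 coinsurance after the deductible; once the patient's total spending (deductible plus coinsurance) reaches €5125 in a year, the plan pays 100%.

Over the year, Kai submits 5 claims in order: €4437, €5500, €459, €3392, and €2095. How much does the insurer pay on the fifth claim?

Claim 1 — €4437: deductible takes €1905, €2532 remains; patient's 20% is €506.40. Patient pays €2411.40; OOP now €2411.40. Insurer: €4437 − €2411.40 = €2025.60.
Claim 2 — €5500: deductible already satisfied, so patient's share is 20% × €5500 = €1100. Patient owes €1100 (running OOP €3511.40). Plan pays €5500 − €1100 = €4400.
Claim 3 — €459: deductible met; 20% of €459 = €91.80. Cost to patient: €91.80. OOP to date €3603.20. Plan pays €459 − €91.80 = €367.20.
Claim 4 — €3392: deductible already satisfied, so patient's share is 20% × €3392 = €678.40. Patient owes €678.40 (running OOP €4281.60). Plan pays €3392 − €678.40 = €2713.60.
Claim 5 — €2095: deductible met; 20% of €2095 = €419. Cost to patient: €419. OOP to date €4700.60. Insurer: €2095 − €419 = €1676.

€1676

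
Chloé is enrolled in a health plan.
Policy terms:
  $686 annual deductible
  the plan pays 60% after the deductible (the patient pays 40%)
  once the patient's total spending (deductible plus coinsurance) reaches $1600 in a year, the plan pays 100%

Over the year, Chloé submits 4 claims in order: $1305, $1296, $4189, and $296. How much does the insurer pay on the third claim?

$4041

Claim 1 — $1305: $686 finishes the deductible; $619 goes to coinsurance; coinsurance $619 × 40% = $247.60. Patient pays $933.60; OOP now $933.60. Plan pays $1305 − $933.60 = $371.40.
Claim 2 — $1296: deductible already satisfied, so patient's share is 40% × $1296 = $518.40. Patient pays $518.40; OOP now $1452. Insurer: $1296 − $518.40 = $777.60.
Claim 3 — $4189: 40% coinsurance on $4189 = $1675.60. OOP would hit $3127.60 > $1600, so the cap limits the patient to $1600 − $1452 = $148. Plan pays $4189 − $148 = $4041.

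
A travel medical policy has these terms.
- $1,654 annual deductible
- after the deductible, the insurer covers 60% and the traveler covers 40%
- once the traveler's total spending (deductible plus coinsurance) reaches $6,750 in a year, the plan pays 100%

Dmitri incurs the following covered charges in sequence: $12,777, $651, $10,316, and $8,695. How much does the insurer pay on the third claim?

Claim 1 ($12,777): $1,654 to deductible, leaving $11,123; 40% of $11,123 = $4,449.20. Traveler owes $6,103.20 (running OOP $6,103.20). Insurer: $12,777 − $6,103.20 = $6,673.80.
Claim 2 ($651): deductible already satisfied, so traveler's share is 40% × $651 = $260.40. Traveler owes $260.40 (running OOP $6,363.60). Insurer: $651 − $260.40 = $390.60.
Claim 3 ($10,316): 40% coinsurance on $10,316 = $4,126.40. That would push OOP to $10,490, over the $6,750 cap, so traveler pays $6,750 − $6,363.60 = $386.40. Plan pays $10,316 − $386.40 = $9,929.60.

$9,929.60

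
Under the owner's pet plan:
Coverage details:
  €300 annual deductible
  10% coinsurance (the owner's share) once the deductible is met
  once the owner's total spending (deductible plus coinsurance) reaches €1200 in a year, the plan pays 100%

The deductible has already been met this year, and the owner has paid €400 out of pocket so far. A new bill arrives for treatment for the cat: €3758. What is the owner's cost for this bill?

€375.80

With the deductible met, the entire €3758 is subject to coinsurance.
Coinsurance: €3758 × 10% = €375.80.
Cumulative spending €400 + €375.80 = €775.80 stays under the €1200 maximum.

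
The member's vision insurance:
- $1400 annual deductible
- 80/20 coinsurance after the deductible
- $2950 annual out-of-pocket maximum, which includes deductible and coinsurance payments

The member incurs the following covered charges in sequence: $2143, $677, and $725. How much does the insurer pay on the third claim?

$580

Claim 1 ($2143): deductible takes $1400, $743 remains; coinsurance $743 × 20% = $148.60. Member owes $1548.60 (running OOP $1548.60). Plan pays $2143 − $1548.60 = $594.40.
Claim 2 ($677): 20% coinsurance on $677 = $135.40. Cost to member: $135.40. OOP to date $1684. Plan pays $677 − $135.40 = $541.60.
Claim 3 ($725): 20% coinsurance on $725 = $145. Cost to member: $145. OOP to date $1829. Insurer: $725 − $145 = $580.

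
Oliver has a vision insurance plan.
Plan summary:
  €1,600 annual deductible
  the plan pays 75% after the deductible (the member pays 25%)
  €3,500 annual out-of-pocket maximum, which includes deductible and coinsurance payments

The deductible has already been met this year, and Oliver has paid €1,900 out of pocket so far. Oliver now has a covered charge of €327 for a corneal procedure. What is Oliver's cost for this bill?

With the deductible met, the entire €327 is subject to coinsurance.
Coinsurance: €327 × 25% = €81.75.
Year-to-date out-of-pocket becomes €1,900 + €81.75 = €1,981.75, still under the €3,500 maximum, so no cap applies.

€81.75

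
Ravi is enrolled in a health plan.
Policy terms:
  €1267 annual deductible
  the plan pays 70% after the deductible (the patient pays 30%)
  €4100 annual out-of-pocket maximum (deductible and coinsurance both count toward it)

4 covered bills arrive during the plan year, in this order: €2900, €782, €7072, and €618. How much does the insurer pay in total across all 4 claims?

#1 (€2900): €1267 to deductible, leaving €1633; 30% of €1633 = €489.90. Patient owes €1756.90 (running OOP €1756.90). Plan pays €2900 − €1756.90 = €1143.10.
#2 (€782): deductible already satisfied, so patient's share is 30% × €782 = €234.60. Cost to patient: €234.60. OOP to date €1991.50. Insurer: €782 − €234.60 = €547.40.
#3 (€7072): deductible met; 30% of €7072 = €2121.60. That would push OOP to €4113.10, over the €4100 cap, so patient pays €4100 − €1991.50 = €2108.50. Plan pays €7072 − €2108.50 = €4963.50.
#4 (€618): deductible met; 30% of €618 = €185.40. Adding that to €4100 gives €4285.40, past the €4100 cap; patient pays only €4100 − €4100 = €0. Plan pays €618 − €0 = €618.
Insurer total: €1143.10 + €547.40 + €4963.50 + €618 = €7272.

€7272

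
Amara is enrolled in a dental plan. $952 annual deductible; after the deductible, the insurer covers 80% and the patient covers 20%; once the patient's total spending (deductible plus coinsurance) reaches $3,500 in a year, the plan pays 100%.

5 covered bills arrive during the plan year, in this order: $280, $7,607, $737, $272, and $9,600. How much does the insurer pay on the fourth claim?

$217.60

Claim 1 — $280: entire amount goes to the deductible. Cost to patient: $280. OOP to date $280. Insurer: $280 − $280 = $0.
Claim 2 — $7,607: deductible takes $672, $6,935 remains; patient's 20% is $1,387. Patient owes $2,059 (running OOP $2,339). Insurer: $7,607 − $2,059 = $5,548.
Claim 3 — $737: 20% coinsurance on $737 = $147.40. Patient owes $147.40 (running OOP $2,486.40). Plan pays $737 − $147.40 = $589.60.
Claim 4 — $272: 20% coinsurance on $272 = $54.40. Patient pays $54.40; OOP now $2,540.80. Plan pays $272 − $54.40 = $217.60.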